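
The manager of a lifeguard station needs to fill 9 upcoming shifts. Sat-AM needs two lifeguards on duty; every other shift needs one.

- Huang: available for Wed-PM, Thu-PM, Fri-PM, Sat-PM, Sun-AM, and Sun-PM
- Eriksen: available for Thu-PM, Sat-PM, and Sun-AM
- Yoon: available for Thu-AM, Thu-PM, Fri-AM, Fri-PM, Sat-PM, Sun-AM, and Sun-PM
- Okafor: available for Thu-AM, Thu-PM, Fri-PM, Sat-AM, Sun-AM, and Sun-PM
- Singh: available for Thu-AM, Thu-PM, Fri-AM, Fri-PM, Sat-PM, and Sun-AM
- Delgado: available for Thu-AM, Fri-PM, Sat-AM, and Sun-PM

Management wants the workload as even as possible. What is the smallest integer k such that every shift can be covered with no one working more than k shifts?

2

With 6 lifeguards and 10 worker-slots to fill, someone must work at least ⌈10/6⌉ = 2 shifts, so k ≥ 2.
k = 2 works: Wed-PM→Huang, Thu-AM→Yoon, Thu-PM→Eriksen, Fri-AM→Yoon, Fri-PM→Singh, Sat-AM→Okafor+Delgado, Sat-PM→Huang, Sun-AM→Eriksen, Sun-PM→Okafor.
Loads: Huang 2, Eriksen 2, Yoon 2, Okafor 2, Singh 1, Delgado 1 — all ≤ 2.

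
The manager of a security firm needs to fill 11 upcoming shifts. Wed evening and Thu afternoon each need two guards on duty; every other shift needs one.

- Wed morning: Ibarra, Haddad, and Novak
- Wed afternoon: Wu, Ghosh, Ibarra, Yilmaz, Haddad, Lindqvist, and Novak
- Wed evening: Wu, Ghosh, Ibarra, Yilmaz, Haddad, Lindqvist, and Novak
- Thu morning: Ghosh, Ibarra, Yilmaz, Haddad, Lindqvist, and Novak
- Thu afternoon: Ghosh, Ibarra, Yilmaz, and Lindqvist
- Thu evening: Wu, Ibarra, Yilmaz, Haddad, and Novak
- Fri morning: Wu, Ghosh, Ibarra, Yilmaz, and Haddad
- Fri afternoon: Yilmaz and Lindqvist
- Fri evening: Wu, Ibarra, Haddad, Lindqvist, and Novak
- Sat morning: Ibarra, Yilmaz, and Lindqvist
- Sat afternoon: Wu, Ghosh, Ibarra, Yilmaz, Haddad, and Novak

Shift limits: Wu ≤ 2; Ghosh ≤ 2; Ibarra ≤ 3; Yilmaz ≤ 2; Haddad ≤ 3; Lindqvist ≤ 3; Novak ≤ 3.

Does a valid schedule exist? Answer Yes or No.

One valid schedule: Wed morning→Ibarra, Wed afternoon→Haddad, Wed evening→Haddad+Lindqvist, Thu morning→Ghosh, Thu afternoon→Ghosh+Yilmaz, Thu evening→Wu, Fri morning→Wu, Fri afternoon→Yilmaz, Fri evening→Ibarra, Sat morning→Ibarra, Sat afternoon→Haddad.
Loads: Wu 2/2, Ghosh 2/2, Ibarra 3/3, Yilmaz 2/2, Haddad 3/3, Lindqvist 1/3, Novak 0/3 — all within limits.

Yes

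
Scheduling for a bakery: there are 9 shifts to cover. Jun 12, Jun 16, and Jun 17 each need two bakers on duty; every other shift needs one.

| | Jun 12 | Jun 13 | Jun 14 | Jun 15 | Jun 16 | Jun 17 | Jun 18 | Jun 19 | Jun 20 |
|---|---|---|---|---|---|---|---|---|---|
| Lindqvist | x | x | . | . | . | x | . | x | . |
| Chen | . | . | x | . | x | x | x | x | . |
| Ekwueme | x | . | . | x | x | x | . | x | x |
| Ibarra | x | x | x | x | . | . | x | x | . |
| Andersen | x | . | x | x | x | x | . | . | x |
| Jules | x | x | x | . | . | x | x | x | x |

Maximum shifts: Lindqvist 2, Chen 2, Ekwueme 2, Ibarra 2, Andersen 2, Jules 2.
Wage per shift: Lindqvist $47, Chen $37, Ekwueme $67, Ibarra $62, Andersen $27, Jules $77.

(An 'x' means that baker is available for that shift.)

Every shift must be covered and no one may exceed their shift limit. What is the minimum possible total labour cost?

$634

Picking the cheapest available baker for each shift independently would cost $404, but that ignores the shift limits.
An optimal schedule: Jun 12→Ibarra+Jules, Jun 13→Lindqvist, Jun 14→Ibarra, Jun 15→Ekwueme, Jun 16→Chen+Ekwueme, Jun 17→Andersen+Jules, Jun 18→Chen, Jun 19→Lindqvist, Jun 20→Andersen.
Total: 62 + 77 + 47 + 62 + 67 + 37 + 67 + 27 + 77 + 37 + 47 + 27 = $634.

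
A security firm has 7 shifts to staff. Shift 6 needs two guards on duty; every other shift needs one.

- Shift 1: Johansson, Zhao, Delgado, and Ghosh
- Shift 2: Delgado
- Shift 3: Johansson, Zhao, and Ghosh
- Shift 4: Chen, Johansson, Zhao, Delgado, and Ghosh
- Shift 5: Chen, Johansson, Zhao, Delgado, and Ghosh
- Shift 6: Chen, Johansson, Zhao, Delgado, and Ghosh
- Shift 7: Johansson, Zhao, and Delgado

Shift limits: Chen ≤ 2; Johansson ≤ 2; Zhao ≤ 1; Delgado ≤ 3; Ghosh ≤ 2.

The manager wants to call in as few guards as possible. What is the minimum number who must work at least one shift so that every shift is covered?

8 slots to fill and no one can take more than 3, so at least ⌈8/3⌉ = 3 guards are needed.
Any 3 guards together have capacity at most 3+2+2 = 7 < 8 slots, so 3 can never suffice.
Chen, Johansson, Zhao, and Delgado alone can cover everything: Shift 1→Johansson, Shift 2→Delgado, Shift 3→Johansson, Shift 4→Chen, Shift 5→Delgado, Shift 6→Chen+Delgado, Shift 7→Zhao.

4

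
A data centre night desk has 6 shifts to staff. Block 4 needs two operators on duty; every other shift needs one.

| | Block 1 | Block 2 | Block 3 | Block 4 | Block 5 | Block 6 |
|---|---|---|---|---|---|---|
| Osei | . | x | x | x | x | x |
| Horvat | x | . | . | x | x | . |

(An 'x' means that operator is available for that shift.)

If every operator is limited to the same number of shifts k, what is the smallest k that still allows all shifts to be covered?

With 2 operators and 7 worker-slots to fill, someone must work at least ⌈7/2⌉ = 4 shifts, so k ≥ 4.
k = 4 works: Block 1→Horvat, Block 2→Osei, Block 3→Osei, Block 4→Osei+Horvat, Block 5→Horvat, Block 6→Osei.
Loads: Osei 4, Horvat 3 — all ≤ 4.

4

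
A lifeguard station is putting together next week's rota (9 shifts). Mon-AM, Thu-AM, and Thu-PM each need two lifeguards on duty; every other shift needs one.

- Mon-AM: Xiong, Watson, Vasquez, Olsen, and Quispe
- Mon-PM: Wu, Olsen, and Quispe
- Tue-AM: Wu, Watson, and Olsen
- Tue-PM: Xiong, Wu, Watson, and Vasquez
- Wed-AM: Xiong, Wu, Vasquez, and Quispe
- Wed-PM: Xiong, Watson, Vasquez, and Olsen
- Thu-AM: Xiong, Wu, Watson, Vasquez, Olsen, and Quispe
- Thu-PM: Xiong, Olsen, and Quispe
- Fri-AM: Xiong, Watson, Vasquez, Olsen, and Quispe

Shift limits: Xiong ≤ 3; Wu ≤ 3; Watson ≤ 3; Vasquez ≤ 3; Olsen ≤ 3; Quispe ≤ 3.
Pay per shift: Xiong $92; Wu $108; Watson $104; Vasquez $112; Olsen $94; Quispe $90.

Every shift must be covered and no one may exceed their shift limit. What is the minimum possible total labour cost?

Picking the cheapest available lifeguard for each shift independently would cost $1094, but that ignores the shift limits.
An optimal schedule: Mon-AM→Olsen+Watson, Mon-PM→Quispe, Tue-AM→Olsen, Tue-PM→Xiong, Wed-AM→Quispe, Wed-PM→Xiong, Thu-AM→Olsen+Watson, Thu-PM→Quispe+Xiong, Fri-AM→Watson.
Total: 94 + 104 + 90 + 94 + 92 + 90 + 92 + 94 + 104 + 90 + 92 + 104 = $1140.

$1140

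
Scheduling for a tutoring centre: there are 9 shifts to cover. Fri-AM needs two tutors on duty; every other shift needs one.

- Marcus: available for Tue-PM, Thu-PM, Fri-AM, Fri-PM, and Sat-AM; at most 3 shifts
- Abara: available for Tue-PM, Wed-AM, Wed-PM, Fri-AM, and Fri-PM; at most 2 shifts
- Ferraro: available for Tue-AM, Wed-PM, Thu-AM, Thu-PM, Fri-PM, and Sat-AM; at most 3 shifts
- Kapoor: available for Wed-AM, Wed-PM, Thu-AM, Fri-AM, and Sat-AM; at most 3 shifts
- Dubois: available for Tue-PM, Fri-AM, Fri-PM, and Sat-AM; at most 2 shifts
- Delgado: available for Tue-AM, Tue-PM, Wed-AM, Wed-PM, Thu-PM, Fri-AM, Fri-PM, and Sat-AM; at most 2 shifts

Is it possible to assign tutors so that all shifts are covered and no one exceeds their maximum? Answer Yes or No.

Yes

One valid schedule: Tue-AM→Ferraro, Tue-PM→Marcus, Wed-AM→Abara, Wed-PM→Abara, Thu-AM→Ferraro, Thu-PM→Marcus, Fri-AM→Kapoor+Dubois, Fri-PM→Marcus, Sat-AM→Ferraro.
Loads: Marcus 3/3, Abara 2/2, Ferraro 3/3, Kapoor 1/3, Dubois 1/2, Delgado 0/2 — all within limits.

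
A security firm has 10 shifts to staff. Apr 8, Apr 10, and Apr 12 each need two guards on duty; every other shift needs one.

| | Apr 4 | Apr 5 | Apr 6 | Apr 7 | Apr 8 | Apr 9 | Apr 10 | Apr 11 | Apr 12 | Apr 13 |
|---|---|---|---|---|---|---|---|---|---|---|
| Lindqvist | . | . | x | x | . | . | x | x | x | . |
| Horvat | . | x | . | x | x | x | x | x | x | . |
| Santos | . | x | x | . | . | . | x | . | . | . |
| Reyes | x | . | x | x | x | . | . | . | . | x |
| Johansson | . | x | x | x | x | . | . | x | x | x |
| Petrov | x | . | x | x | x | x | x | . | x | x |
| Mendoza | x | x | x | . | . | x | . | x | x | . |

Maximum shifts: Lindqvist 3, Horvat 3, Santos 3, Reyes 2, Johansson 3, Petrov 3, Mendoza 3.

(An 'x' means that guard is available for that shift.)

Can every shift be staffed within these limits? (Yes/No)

Yes

One valid schedule: Apr 4→Reyes, Apr 5→Horvat, Apr 6→Lindqvist, Apr 7→Lindqvist, Apr 8→Horvat+Johansson, Apr 9→Horvat, Apr 10→Santos+Petrov, Apr 11→Lindqvist, Apr 12→Johansson+Petrov, Apr 13→Reyes.
Loads: Lindqvist 3/3, Horvat 3/3, Santos 1/3, Reyes 2/2, Johansson 2/3, Petrov 2/3, Mendoza 0/3 — all within limits.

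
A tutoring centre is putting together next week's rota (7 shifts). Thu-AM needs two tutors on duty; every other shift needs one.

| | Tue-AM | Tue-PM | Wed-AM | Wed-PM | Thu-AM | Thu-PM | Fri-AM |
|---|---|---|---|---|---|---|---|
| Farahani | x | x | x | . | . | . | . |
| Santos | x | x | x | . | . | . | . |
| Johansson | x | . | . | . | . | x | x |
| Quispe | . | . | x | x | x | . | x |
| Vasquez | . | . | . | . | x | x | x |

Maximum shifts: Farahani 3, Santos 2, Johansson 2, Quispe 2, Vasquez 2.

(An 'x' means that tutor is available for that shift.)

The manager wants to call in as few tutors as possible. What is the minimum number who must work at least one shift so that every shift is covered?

4

8 slots to fill and no one can take more than 3, so at least ⌈8/3⌉ = 3 tutors are needed.
Any 3 tutors together have capacity at most 3+2+2 = 7 < 8 slots, so 3 can never suffice.
Farahani, Johansson, Quispe, and Vasquez alone can cover everything: Tue-AM→Farahani, Tue-PM→Farahani, Wed-AM→Farahani, Wed-PM→Quispe, Thu-AM→Quispe+Vasquez, Thu-PM→Johansson, Fri-AM→Johansson.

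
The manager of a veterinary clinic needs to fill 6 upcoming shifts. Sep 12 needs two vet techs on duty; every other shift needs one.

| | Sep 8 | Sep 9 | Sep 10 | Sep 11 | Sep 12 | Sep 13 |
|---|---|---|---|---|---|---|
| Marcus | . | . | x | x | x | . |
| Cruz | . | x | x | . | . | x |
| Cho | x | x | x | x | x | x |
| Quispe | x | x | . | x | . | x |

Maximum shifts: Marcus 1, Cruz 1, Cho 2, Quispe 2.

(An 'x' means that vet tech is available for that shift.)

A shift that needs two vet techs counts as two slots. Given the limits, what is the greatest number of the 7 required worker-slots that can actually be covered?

6

Total capacity across all vet techs is 1+1+2+2 = 6, and 7 slots are needed, so at most 6 can be filled.
An assignment achieving 6: Sep 8→Cho, Sep 9→Cruz, Sep 11→Quispe, Sep 12→Marcus+Cho, Sep 13→Quispe.
Loads: Marcus 1/1, Cruz 1/1, Cho 2/2, Quispe 2/2.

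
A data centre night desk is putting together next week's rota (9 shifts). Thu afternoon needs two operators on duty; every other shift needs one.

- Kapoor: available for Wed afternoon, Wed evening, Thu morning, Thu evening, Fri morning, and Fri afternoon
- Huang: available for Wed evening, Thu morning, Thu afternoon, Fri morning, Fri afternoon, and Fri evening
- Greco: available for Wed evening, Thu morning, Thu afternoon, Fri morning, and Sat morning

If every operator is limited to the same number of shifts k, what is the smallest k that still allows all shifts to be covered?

With 3 operators and 10 worker-slots to fill, someone must work at least ⌈10/3⌉ = 4 shifts, so k ≥ 4.
k = 4 works: Wed afternoon→Kapoor, Wed evening→Kapoor, Thu morning→Huang, Thu afternoon→Huang+Greco, Thu evening→Kapoor, Fri morning→Huang, Fri afternoon→Kapoor, Fri evening→Huang, Sat morning→Greco.
Loads: Kapoor 4, Huang 4, Greco 2 — all ≤ 4.

4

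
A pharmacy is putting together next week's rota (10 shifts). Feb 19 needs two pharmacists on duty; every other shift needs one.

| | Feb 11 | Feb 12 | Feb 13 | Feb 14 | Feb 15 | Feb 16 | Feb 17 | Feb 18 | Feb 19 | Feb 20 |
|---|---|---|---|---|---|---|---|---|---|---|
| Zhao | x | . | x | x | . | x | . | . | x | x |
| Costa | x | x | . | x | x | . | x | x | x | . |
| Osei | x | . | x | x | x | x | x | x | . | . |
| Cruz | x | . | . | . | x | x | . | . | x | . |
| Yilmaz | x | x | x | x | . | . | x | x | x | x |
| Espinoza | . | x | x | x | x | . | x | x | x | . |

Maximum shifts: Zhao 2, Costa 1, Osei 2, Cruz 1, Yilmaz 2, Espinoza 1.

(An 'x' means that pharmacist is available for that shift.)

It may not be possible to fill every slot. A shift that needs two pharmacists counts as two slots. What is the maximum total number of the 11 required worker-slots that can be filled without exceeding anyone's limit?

9

Total capacity across all pharmacists is 2+1+2+1+2+1 = 9, and 11 slots are needed, so at most 9 can be filled.
An assignment achieving 9: Feb 11→Cruz, Feb 12→Costa, Feb 13→Osei, Feb 14→Espinoza, Feb 15→Osei, Feb 16→Zhao, Feb 17→Yilmaz, Feb 18→Yilmaz, Feb 20→Zhao.
Loads: Zhao 2/2, Costa 1/1, Osei 2/2, Cruz 1/1, Yilmaz 2/2, Espinoza 1/1.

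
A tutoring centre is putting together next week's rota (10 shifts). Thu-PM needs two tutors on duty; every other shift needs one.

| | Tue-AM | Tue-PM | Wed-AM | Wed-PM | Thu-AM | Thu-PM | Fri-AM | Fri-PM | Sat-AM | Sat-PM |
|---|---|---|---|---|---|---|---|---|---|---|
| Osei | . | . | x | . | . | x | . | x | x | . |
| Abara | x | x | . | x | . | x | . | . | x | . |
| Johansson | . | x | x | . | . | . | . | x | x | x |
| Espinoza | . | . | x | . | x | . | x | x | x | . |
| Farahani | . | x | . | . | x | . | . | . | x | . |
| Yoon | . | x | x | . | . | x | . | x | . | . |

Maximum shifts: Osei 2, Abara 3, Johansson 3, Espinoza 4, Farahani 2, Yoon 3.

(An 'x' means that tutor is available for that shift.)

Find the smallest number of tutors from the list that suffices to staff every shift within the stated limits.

11 slots to fill and no one can take more than 4, so at least ⌈11/4⌉ = 3 tutors are needed.
Any 3 tutors together have capacity at most 4+3+3 = 10 < 11 slots, so 3 can never suffice.
Osei, Abara, Johansson, and Espinoza alone can cover everything: Tue-AM→Abara, Tue-PM→Johansson, Wed-AM→Osei, Wed-PM→Abara, Thu-AM→Espinoza, Thu-PM→Osei+Abara, Fri-AM→Espinoza, Fri-PM→Johansson, Sat-AM→Espinoza, Sat-PM→Johansson.

4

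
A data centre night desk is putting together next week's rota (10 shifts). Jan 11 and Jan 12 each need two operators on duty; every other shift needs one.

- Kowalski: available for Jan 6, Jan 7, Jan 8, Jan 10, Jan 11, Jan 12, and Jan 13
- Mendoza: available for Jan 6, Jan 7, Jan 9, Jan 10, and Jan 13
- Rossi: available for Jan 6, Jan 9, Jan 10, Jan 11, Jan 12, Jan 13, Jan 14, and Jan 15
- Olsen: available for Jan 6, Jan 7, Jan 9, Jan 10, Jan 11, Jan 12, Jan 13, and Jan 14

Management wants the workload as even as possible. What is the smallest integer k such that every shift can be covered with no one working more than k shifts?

With 4 operators and 12 worker-slots to fill, someone must work at least ⌈12/4⌉ = 3 shifts, so k ≥ 3.
k = 3 works: Jan 6→Mendoza, Jan 7→Kowalski, Jan 8→Kowalski, Jan 9→Mendoza, Jan 10→Mendoza, Jan 11→Kowalski+Olsen, Jan 12→Rossi+Olsen, Jan 13→Olsen, Jan 14→Rossi, Jan 15→Rossi.
Loads: Kowalski 3, Mendoza 3, Rossi 3, Olsen 3 — all ≤ 3.

3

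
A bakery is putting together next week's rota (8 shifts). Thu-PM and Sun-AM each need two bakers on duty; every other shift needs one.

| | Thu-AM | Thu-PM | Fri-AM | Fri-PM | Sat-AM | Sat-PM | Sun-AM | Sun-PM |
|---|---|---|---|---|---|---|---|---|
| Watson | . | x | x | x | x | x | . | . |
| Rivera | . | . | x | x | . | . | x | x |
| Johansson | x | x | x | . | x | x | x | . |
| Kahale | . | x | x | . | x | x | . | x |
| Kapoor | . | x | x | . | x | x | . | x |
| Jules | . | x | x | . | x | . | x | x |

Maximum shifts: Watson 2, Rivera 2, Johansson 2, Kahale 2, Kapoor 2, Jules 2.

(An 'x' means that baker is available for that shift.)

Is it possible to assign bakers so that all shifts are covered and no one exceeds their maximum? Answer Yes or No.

Yes

Thu-AM can only be covered by Johansson, so that assignment is forced.
One valid schedule: Thu-AM→Johansson, Thu-PM→Kapoor+Jules, Fri-AM→Kahale, Fri-PM→Watson, Sat-AM→Kahale, Sat-PM→Watson, Sun-AM→Rivera+Johansson, Sun-PM→Rivera.
Loads: Watson 2/2, Rivera 2/2, Johansson 2/2, Kahale 2/2, Kapoor 1/2, Jules 1/2 — all within limits.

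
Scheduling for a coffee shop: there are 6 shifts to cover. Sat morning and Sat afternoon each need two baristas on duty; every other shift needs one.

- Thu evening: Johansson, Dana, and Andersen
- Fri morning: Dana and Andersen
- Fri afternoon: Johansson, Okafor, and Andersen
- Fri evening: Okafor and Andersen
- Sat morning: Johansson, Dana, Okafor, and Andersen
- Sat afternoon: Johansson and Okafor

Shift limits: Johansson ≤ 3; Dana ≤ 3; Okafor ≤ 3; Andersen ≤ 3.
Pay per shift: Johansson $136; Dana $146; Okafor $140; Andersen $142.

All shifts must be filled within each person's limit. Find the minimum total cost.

$1112

Sat afternoon can only be covered by Johansson and Okafor, so that assignment is forced.
Picking the cheapest available barista for each shift independently would cost $1106, but that ignores the shift limits.
An optimal schedule: Thu evening→Johansson, Fri morning→Andersen, Fri afternoon→Johansson, Fri evening→Okafor, Sat morning→Okafor+Andersen, Sat afternoon→Johansson+Okafor.
Total: 136 + 142 + 136 + 140 + 140 + 142 + 136 + 140 = $1112.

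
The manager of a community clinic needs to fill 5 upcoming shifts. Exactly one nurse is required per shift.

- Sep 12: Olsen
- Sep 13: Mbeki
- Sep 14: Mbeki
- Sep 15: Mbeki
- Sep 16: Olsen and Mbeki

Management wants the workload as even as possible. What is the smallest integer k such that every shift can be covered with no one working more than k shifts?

With 2 nurses and 5 worker-slots to fill, someone must work at least ⌈5/2⌉ = 3 shifts, so k ≥ 3.
k = 3 works: Sep 12→Olsen, Sep 13→Mbeki, Sep 14→Mbeki, Sep 15→Mbeki, Sep 16→Olsen.
Loads: Olsen 2, Mbeki 3 — all ≤ 3.

3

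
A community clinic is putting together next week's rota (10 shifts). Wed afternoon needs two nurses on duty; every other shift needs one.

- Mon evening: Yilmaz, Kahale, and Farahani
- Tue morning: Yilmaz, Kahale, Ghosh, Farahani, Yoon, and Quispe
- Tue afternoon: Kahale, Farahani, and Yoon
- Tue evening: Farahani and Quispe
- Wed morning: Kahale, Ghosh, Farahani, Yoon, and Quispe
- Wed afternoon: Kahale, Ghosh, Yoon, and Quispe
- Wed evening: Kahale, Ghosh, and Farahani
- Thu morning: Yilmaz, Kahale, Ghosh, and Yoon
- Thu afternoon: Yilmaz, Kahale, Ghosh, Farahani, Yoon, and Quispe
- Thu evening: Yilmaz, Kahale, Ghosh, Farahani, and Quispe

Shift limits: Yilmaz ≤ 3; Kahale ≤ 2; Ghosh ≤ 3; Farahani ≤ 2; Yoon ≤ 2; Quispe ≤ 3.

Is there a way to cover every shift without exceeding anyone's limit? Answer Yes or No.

Yes

One valid schedule: Mon evening→Yilmaz, Tue morning→Ghosh, Tue afternoon→Kahale, Tue evening→Farahani, Wed morning→Ghosh, Wed afternoon→Ghosh+Yoon, Wed evening→Kahale, Thu morning→Yilmaz, Thu afternoon→Farahani, Thu evening→Yilmaz.
Loads: Yilmaz 3/3, Kahale 2/2, Ghosh 3/3, Farahani 2/2, Yoon 1/2, Quispe 0/3 — all within limits.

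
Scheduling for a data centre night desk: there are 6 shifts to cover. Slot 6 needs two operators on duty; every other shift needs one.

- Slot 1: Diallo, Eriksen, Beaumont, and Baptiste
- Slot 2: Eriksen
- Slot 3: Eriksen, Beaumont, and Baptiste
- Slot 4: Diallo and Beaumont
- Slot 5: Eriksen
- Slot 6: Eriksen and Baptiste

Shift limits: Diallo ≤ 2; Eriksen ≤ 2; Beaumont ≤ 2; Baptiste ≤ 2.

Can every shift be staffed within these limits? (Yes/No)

Total capacity is 8 and 7 slots are needed, so capacity alone doesn't rule it out.
Shifts {Slot 2, Slot 5, Slot 6} need 4 worker-slots in total, but the operators available for any of those shifts (Eriksen and Baptiste) can supply at most 3 among them. So no valid schedule exists.

No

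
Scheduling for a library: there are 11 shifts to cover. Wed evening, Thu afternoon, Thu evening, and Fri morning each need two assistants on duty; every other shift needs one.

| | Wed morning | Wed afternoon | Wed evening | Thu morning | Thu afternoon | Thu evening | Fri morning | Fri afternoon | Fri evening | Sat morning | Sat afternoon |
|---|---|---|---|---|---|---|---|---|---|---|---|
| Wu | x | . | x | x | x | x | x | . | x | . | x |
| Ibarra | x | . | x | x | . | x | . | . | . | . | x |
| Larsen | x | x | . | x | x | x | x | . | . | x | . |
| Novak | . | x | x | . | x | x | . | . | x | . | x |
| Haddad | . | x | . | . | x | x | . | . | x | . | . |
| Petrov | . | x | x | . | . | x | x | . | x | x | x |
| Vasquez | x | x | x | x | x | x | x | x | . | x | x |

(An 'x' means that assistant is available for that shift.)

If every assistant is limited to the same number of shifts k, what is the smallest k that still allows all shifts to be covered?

3

With 7 assistants and 15 worker-slots to fill, someone must work at least ⌈15/7⌉ = 3 shifts, so k ≥ 3.
k = 3 works: Wed morning→Wu, Wed afternoon→Larsen, Wed evening→Ibarra+Novak, Thu morning→Wu, Thu afternoon→Novak+Haddad, Thu evening→Ibarra+Novak, Fri morning→Larsen+Petrov, Fri afternoon→Vasquez, Fri evening→Wu, Sat morning→Larsen, Sat afternoon→Ibarra.
Loads: Wu 3, Ibarra 3, Larsen 3, Novak 3, Haddad 1, Petrov 1, Vasquez 1 — all ≤ 3.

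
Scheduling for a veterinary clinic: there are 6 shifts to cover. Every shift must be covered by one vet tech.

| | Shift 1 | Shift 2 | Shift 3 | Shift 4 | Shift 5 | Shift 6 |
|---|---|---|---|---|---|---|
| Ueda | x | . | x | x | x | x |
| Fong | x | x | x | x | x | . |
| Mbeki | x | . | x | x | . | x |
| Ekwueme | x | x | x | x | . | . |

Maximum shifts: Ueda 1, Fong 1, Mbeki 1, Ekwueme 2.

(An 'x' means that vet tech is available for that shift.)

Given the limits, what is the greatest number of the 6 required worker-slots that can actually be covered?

5

Total capacity across all vet techs is 1+1+1+2 = 5, and 6 slots are needed, so at most 5 can be filled.
An assignment achieving 5: Shift 1→Ekwueme, Shift 2→Fong, Shift 3→Ekwueme, Shift 5→Ueda, Shift 6→Mbeki.
Loads: Ueda 1/1, Fong 1/1, Mbeki 1/1, Ekwueme 2/2.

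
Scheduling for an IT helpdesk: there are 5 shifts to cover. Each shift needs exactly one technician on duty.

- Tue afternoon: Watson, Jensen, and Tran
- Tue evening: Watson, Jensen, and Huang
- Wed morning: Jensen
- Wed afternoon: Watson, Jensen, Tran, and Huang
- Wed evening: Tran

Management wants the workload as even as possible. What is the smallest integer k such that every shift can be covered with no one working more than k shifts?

With 4 technicians and 5 worker-slots to fill, someone must work at least ⌈5/4⌉ = 2 shifts, so k ≥ 2.
k = 2 works: Tue afternoon→Watson, Tue evening→Watson, Wed morning→Jensen, Wed afternoon→Jensen, Wed evening→Tran.
Loads: Watson 2, Jensen 2, Tran 1, Huang 0 — all ≤ 2.

2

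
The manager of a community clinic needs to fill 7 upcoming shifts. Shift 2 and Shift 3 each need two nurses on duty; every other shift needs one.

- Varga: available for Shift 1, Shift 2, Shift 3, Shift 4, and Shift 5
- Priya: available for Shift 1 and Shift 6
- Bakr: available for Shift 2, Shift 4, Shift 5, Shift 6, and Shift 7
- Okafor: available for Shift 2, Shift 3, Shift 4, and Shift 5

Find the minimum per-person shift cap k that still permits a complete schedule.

3

With 4 nurses and 9 worker-slots to fill, someone must work at least ⌈9/4⌉ = 3 shifts, so k ≥ 3.
k = 3 works: Shift 1→Varga, Shift 2→Varga+Bakr, Shift 3→Varga+Okafor, Shift 4→Bakr, Shift 5→Okafor, Shift 6→Priya, Shift 7→Bakr.
Loads: Varga 3, Priya 1, Bakr 3, Okafor 2 — all ≤ 3.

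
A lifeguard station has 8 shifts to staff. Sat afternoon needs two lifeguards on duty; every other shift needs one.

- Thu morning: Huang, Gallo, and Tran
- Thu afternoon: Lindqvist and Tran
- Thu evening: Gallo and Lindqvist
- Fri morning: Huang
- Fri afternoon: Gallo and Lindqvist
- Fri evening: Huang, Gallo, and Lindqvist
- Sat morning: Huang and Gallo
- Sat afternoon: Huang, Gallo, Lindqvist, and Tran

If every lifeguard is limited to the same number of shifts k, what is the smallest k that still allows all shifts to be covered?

3

With 4 lifeguards and 9 worker-slots to fill, someone must work at least ⌈9/4⌉ = 3 shifts, so k ≥ 3.
k = 3 works: Thu morning→Huang, Thu afternoon→Lindqvist, Thu evening→Gallo, Fri morning→Huang, Fri afternoon→Gallo, Fri evening→Gallo, Sat morning→Huang, Sat afternoon→Lindqvist+Tran.
Loads: Huang 3, Gallo 3, Lindqvist 2, Tran 1 — all ≤ 3.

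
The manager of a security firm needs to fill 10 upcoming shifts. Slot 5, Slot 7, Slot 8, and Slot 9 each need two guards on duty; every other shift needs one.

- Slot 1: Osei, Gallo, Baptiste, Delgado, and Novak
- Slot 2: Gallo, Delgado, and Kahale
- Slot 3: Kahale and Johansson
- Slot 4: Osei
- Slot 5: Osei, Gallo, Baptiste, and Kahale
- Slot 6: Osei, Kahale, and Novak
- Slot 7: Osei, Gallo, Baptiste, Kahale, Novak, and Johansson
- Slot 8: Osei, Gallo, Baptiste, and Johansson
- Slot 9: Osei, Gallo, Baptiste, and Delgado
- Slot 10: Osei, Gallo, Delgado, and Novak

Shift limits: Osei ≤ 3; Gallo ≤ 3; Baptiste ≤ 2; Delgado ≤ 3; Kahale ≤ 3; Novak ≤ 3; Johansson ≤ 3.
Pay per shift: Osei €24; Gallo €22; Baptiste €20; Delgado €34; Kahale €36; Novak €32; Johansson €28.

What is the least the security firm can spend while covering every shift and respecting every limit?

€358

Slot 4 can only be covered by Osei, so that assignment is forced.
Picking the cheapest available guard for each shift independently would cost €308, but that ignores the shift limits.
An optimal schedule: Slot 1→Novak, Slot 2→Gallo, Slot 3→Johansson, Slot 4→Osei, Slot 5→Baptiste+Gallo, Slot 6→Osei, Slot 7→Johansson+Novak, Slot 8→Baptiste+Johansson, Slot 9→Gallo+Osei, Slot 10→Novak.
Total: 32 + 22 + 28 + 24 + 20 + 22 + 24 + 28 + 32 + 20 + 28 + 22 + 24 + 32 = €358.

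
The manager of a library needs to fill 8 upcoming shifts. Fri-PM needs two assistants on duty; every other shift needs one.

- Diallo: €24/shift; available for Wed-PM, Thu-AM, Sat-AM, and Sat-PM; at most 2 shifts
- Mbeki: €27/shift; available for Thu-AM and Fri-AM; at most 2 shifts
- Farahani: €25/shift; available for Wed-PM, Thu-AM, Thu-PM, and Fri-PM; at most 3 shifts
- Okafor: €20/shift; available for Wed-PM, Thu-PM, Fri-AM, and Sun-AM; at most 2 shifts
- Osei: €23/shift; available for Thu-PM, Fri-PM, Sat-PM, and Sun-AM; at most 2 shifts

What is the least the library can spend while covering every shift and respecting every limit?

Fri-PM can only be covered by Farahani and Osei, so that assignment is forced.
Sat-AM can only be covered by Diallo, so that assignment is forced.
Picking the cheapest available assistant for each shift independently would cost €199, but that ignores the shift limits.
An optimal schedule: Wed-PM→Diallo, Thu-AM→Farahani, Thu-PM→Farahani, Fri-AM→Okafor, Fri-PM→Osei+Farahani, Sat-AM→Diallo, Sat-PM→Osei, Sun-AM→Okafor.
Total: 24 + 25 + 25 + 20 + 23 + 25 + 24 + 23 + 20 = €209.

€209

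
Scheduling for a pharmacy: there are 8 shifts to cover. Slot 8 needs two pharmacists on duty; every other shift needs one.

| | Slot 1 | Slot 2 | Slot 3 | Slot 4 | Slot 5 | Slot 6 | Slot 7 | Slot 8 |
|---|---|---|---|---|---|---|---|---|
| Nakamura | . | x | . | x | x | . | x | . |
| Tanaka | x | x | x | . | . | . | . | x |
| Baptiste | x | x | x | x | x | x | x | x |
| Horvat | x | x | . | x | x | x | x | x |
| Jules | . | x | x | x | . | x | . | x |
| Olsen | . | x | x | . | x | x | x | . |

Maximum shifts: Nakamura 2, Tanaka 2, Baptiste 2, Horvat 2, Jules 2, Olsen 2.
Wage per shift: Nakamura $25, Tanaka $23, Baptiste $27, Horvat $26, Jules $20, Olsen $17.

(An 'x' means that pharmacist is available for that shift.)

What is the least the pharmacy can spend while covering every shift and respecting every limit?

Picking the cheapest available pharmacist for each shift independently would cost $171, but that ignores the shift limits.
An optimal schedule: Slot 1→Tanaka, Slot 2→Nakamura, Slot 3→Olsen, Slot 4→Jules, Slot 5→Olsen, Slot 6→Jules, Slot 7→Nakamura, Slot 8→Tanaka+Horvat.
Total: 23 + 25 + 17 + 20 + 17 + 20 + 25 + 23 + 26 = $196.

$196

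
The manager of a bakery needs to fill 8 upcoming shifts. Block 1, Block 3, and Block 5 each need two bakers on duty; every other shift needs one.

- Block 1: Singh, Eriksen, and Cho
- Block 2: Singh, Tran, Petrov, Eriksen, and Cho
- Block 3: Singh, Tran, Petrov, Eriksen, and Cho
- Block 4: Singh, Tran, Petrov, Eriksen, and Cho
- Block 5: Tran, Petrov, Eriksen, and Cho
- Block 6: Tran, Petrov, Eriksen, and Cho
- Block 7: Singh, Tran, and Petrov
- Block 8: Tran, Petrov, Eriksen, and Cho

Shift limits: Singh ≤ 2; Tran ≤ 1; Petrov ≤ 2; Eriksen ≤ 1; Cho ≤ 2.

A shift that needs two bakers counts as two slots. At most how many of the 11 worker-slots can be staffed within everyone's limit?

Total capacity across all bakers is 2+1+2+1+2 = 8, and 11 slots are needed, so at most 8 can be filled.
An assignment achieving 8: Block 1→Singh+Eriksen, Block 2→Cho, Block 5→Tran+Petrov, Block 6→Petrov, Block 7→Singh, Block 8→Cho.
Loads: Singh 2/2, Tran 1/1, Petrov 2/2, Eriksen 1/1, Cho 2/2.

8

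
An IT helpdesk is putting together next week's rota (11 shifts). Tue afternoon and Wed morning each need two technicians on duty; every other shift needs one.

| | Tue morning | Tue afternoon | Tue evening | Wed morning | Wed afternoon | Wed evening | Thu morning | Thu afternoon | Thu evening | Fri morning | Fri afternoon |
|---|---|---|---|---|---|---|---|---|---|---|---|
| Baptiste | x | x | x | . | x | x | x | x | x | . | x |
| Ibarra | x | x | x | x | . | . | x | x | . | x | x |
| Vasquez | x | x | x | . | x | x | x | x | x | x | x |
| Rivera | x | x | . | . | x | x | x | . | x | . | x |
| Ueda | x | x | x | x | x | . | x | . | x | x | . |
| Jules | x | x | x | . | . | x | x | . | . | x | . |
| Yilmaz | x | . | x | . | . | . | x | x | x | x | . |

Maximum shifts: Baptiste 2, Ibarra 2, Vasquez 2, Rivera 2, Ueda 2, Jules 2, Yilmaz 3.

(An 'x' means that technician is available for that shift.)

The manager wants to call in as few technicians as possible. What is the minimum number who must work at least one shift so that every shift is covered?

13 slots to fill and no one can take more than 3, so at least ⌈13/3⌉ = 5 technicians are needed.
Any 5 technicians together have capacity at most 3+2+2+2+2 = 11 < 13 slots, so 5 can never suffice.
Baptiste, Ibarra, Vasquez, Rivera, Ueda, and Yilmaz alone can cover everything: Tue morning→Yilmaz, Tue afternoon→Rivera+Ueda, Tue evening→Yilmaz, Wed morning→Ibarra+Ueda, Wed afternoon→Baptiste, Wed evening→Baptiste, Thu morning→Yilmaz, Thu afternoon→Ibarra, Thu evening→Rivera, Fri morning→Vasquez, Fri afternoon→Vasquez.

6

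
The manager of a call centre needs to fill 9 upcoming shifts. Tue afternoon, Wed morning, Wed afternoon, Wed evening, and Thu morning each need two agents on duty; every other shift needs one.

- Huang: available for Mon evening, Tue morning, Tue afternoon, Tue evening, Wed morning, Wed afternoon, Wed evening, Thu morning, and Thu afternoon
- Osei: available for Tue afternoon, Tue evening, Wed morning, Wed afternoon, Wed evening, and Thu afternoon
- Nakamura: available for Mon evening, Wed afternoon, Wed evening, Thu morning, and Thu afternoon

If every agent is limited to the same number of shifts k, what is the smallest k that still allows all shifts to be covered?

5

With 3 agents and 14 worker-slots to fill, someone must work at least ⌈14/3⌉ = 5 shifts, so k ≥ 5.
k = 5 works: Mon evening→Huang, Tue morning→Huang, Tue afternoon→Huang+Osei, Tue evening→Osei, Wed morning→Huang+Osei, Wed afternoon→Osei+Nakamura, Wed evening→Osei+Nakamura, Thu morning→Huang+Nakamura, Thu afternoon→Nakamura.
Loads: Huang 5, Osei 5, Nakamura 4 — all ≤ 5.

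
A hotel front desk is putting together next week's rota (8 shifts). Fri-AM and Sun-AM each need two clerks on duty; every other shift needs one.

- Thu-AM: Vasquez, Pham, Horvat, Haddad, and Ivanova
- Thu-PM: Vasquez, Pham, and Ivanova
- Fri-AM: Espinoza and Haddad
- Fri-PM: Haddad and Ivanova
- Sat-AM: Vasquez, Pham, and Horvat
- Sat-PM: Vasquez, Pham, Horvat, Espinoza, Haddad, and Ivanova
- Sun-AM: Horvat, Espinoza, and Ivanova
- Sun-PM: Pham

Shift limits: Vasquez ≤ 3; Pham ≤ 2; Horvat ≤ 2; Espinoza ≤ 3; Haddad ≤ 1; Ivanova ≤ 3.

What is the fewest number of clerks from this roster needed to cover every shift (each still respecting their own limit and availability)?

10 slots to fill and no one can take more than 3, so at least ⌈10/3⌉ = 4 clerks are needed.
No set of 4 clerks can cover every shift (each such set leaves at least one shift with no one available or exceeds a cap).
Vasquez, Pham, Espinoza, Haddad, and Ivanova alone can cover everything: Thu-AM→Vasquez, Thu-PM→Vasquez, Fri-AM→Espinoza+Haddad, Fri-PM→Ivanova, Sat-AM→Vasquez, Sat-PM→Pham, Sun-AM→Espinoza+Ivanova, Sun-PM→Pham.

5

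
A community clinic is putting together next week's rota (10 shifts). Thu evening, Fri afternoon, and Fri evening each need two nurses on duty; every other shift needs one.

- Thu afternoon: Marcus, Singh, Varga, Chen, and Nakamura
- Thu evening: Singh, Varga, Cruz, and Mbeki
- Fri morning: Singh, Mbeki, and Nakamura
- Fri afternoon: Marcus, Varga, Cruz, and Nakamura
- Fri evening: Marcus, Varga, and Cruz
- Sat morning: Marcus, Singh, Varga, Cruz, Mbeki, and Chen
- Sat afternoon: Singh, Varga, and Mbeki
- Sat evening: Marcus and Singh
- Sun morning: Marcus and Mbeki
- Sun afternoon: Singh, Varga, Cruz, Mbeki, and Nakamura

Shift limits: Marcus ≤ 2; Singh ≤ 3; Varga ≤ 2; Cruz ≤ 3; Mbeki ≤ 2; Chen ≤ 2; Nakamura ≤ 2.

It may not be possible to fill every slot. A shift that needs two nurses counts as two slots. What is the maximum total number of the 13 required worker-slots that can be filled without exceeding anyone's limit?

Total capacity across all nurses is 2+3+2+3+2+2+2 = 16, and 13 slots are needed, so at most 13 can be filled.
An assignment achieving 13: Thu afternoon→Chen, Thu evening→Singh+Varga, Fri morning→Singh, Fri afternoon→Cruz+Nakamura, Fri evening→Varga+Cruz, Sat morning→Mbeki, Sat afternoon→Singh, Sat evening→Marcus, Sun morning→Marcus, Sun afternoon→Cruz.
Loads: Marcus 2/2, Singh 3/3, Varga 2/2, Cruz 3/3, Mbeki 1/2, Chen 1/2, Nakamura 1/2.

13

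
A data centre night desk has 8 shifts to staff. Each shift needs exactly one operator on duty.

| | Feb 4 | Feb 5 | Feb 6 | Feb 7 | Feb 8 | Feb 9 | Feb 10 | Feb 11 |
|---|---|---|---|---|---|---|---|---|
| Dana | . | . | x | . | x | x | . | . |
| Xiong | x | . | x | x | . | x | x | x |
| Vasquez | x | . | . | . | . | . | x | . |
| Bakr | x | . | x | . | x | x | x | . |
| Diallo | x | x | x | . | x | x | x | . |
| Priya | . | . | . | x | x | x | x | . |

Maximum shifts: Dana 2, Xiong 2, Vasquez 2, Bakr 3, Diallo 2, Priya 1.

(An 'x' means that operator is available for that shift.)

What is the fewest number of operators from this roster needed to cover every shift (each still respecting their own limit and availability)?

8 slots to fill and no one can take more than 3, so at least ⌈8/3⌉ = 3 operators are needed.
Any 3 operators together have capacity at most 3+2+2 = 7 < 8 slots, so 3 can never suffice.
Dana, Xiong, Vasquez, and Diallo alone can cover everything: Feb 4→Vasquez, Feb 5→Diallo, Feb 6→Dana, Feb 7→Xiong, Feb 8→Dana, Feb 9→Diallo, Feb 10→Vasquez, Feb 11→Xiong.

4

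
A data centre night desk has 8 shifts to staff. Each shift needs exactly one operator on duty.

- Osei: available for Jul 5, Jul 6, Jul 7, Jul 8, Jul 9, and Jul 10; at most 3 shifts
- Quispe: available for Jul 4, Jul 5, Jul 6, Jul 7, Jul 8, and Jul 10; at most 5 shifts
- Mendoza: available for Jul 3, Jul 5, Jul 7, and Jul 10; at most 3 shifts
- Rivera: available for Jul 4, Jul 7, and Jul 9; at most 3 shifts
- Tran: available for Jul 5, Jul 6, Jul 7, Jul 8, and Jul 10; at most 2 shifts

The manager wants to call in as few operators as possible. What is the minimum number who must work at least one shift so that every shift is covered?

3

8 slots to fill and no one can take more than 5, so at least ⌈8/5⌉ = 2 operators are needed.
No set of 2 operators can cover every shift (each such set leaves at least one shift with no one available or exceeds a cap).
Osei, Quispe, and Mendoza alone can cover everything: Jul 3→Mendoza, Jul 4→Quispe, Jul 5→Quispe, Jul 6→Osei, Jul 7→Quispe, Jul 8→Osei, Jul 9→Osei, Jul 10→Quispe.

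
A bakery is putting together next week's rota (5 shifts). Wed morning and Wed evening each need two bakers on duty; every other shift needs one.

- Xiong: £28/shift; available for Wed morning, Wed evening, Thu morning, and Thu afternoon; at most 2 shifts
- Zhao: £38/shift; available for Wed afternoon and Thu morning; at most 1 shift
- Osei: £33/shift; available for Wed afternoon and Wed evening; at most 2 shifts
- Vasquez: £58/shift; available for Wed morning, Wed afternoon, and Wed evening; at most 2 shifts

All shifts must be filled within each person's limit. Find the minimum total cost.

Wed morning can only be covered by Xiong and Vasquez, so that assignment is forced.
Thu afternoon can only be covered by Xiong, so that assignment is forced.
Picking the cheapest available baker for each shift independently would cost £236, but that ignores the shift limits.
An optimal schedule: Wed morning→Xiong+Vasquez, Wed afternoon→Osei, Wed evening→Osei+Vasquez, Thu morning→Zhao, Thu afternoon→Xiong.
Total: 28 + 58 + 33 + 33 + 58 + 38 + 28 = £276.

£276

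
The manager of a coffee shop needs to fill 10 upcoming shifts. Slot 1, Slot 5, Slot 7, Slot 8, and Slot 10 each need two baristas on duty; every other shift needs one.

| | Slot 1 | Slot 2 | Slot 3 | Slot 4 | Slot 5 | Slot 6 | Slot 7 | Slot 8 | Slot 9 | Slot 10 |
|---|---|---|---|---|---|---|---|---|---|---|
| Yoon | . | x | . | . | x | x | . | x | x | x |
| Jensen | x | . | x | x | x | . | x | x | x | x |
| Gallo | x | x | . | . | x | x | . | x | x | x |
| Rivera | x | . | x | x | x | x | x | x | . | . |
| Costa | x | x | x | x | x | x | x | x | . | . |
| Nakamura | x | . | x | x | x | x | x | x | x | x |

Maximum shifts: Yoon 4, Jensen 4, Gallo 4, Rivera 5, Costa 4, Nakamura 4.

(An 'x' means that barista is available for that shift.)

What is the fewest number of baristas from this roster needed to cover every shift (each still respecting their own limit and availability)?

15 slots to fill and no one can take more than 5, so at least ⌈15/5⌉ = 3 baristas are needed.
Any 3 baristas together have capacity at most 5+4+4 = 13 < 15 slots, so 3 can never suffice.
Yoon, Jensen, Gallo, and Rivera alone can cover everything: Slot 1→Jensen+Gallo, Slot 2→Yoon, Slot 3→Jensen, Slot 4→Jensen, Slot 5→Gallo+Rivera, Slot 6→Yoon, Slot 7→Jensen+Rivera, Slot 8→Gallo+Rivera, Slot 9→Yoon, Slot 10→Yoon+Gallo.

4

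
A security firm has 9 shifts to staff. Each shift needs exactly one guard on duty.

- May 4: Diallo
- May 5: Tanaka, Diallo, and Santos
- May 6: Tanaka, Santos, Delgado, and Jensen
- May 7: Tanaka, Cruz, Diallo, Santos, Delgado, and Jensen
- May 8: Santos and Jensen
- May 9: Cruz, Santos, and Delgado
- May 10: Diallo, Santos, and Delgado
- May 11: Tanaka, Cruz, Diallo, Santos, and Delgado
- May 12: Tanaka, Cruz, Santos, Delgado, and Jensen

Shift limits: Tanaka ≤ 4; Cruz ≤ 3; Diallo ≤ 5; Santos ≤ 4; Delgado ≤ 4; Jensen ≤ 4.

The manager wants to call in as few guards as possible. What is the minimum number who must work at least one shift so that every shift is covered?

9 slots to fill and no one can take more than 5, so at least ⌈9/5⌉ = 2 guards are needed.
Diallo and Santos alone can cover everything: May 4→Diallo, May 5→Diallo, May 6→Santos, May 7→Diallo, May 8→Santos, May 9→Santos, May 10→Diallo, May 11→Diallo, May 12→Santos.

2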